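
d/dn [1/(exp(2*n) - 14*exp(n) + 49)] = 2*(7 - exp(n))*exp(n)/(exp(2*n) - 14*exp(n) + 49)^2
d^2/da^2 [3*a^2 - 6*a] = 6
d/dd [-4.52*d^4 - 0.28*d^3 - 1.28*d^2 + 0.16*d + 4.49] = -18.08*d^3 - 0.84*d^2 - 2.56*d + 0.16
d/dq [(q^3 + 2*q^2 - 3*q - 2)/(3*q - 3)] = (2*q^3 - q^2 - 4*q + 5)/(3*(q^2 - 2*q + 1))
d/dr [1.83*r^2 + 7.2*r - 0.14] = 3.66*r + 7.2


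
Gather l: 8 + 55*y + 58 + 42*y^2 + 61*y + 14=42*y^2 + 116*y + 80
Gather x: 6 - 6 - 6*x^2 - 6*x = -6*x^2 - 6*x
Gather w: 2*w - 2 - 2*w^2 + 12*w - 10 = -2*w^2 + 14*w - 12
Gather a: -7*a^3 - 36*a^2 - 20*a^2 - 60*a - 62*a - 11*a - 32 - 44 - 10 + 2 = -7*a^3 - 56*a^2 - 133*a - 84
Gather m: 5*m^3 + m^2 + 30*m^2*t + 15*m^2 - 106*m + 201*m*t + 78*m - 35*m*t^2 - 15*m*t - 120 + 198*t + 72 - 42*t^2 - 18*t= 5*m^3 + m^2*(30*t + 16) + m*(-35*t^2 + 186*t - 28) - 42*t^2 + 180*t - 48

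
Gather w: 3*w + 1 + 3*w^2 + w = 3*w^2 + 4*w + 1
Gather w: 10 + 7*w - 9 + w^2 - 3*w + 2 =w^2 + 4*w + 3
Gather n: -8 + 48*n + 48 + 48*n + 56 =96*n + 96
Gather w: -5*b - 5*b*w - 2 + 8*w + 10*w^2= -5*b + 10*w^2 + w*(8 - 5*b) - 2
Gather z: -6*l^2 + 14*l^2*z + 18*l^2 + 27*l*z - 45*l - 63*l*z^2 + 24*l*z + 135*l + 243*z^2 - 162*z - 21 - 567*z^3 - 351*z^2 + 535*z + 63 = 12*l^2 + 90*l - 567*z^3 + z^2*(-63*l - 108) + z*(14*l^2 + 51*l + 373) + 42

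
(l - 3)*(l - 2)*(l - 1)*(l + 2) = l^4 - 4*l^3 - l^2 + 16*l - 12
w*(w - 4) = w^2 - 4*w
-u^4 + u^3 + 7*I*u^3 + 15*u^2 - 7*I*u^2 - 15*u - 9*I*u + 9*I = (u - 3*I)^2*(I*u + 1)*(I*u - I)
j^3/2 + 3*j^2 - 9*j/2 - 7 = (j/2 + 1/2)*(j - 2)*(j + 7)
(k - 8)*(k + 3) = k^2 - 5*k - 24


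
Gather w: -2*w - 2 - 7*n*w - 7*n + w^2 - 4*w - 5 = -7*n + w^2 + w*(-7*n - 6) - 7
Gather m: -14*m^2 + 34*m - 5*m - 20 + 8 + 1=-14*m^2 + 29*m - 11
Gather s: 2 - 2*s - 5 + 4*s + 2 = 2*s - 1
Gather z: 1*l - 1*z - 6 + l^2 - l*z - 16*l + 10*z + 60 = l^2 - 15*l + z*(9 - l) + 54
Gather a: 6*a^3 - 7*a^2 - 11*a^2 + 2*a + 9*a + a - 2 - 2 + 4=6*a^3 - 18*a^2 + 12*a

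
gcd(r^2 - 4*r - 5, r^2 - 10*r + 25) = r - 5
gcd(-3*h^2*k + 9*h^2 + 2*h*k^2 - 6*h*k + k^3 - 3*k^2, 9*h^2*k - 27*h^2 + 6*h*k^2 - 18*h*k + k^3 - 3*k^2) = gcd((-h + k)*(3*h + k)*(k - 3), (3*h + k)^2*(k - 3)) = 3*h*k - 9*h + k^2 - 3*k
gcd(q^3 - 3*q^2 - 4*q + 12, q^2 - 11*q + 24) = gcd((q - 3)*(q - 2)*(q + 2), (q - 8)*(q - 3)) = q - 3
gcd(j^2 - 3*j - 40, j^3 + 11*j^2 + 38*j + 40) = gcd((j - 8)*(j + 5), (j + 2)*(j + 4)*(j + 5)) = j + 5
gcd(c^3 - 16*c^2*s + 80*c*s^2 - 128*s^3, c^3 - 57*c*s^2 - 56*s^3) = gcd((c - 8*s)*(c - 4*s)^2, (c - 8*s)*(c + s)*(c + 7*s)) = -c + 8*s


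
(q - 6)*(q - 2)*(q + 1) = q^3 - 7*q^2 + 4*q + 12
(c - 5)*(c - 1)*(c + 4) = c^3 - 2*c^2 - 19*c + 20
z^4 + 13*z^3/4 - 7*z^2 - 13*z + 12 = (z - 2)*(z - 3/4)*(z + 2)*(z + 4)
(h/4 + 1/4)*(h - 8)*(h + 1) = h^3/4 - 3*h^2/2 - 15*h/4 - 2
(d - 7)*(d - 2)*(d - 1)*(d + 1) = d^4 - 9*d^3 + 13*d^2 + 9*d - 14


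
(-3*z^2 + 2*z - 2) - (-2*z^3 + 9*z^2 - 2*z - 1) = 2*z^3 - 12*z^2 + 4*z - 1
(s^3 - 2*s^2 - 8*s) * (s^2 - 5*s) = s^5 - 7*s^4 + 2*s^3 + 40*s^2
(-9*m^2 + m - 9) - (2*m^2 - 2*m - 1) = -11*m^2 + 3*m - 8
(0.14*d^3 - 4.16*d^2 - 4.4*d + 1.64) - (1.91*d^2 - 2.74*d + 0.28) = 0.14*d^3 - 6.07*d^2 - 1.66*d + 1.36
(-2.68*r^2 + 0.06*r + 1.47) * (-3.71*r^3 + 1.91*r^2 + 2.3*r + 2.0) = 9.9428*r^5 - 5.3414*r^4 - 11.5031*r^3 - 2.4143*r^2 + 3.501*r + 2.94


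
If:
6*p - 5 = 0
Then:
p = 5/6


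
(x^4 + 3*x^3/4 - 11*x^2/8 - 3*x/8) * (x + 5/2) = x^5 + 13*x^4/4 + x^3/2 - 61*x^2/16 - 15*x/16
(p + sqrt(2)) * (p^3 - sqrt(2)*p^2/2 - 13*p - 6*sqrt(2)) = p^4 + sqrt(2)*p^3/2 - 14*p^2 - 19*sqrt(2)*p - 12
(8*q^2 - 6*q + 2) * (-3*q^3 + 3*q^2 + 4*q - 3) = -24*q^5 + 42*q^4 + 8*q^3 - 42*q^2 + 26*q - 6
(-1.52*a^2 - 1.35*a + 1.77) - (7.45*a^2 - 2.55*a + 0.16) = -8.97*a^2 + 1.2*a + 1.61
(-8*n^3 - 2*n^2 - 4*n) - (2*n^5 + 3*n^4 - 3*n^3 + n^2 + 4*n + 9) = -2*n^5 - 3*n^4 - 5*n^3 - 3*n^2 - 8*n - 9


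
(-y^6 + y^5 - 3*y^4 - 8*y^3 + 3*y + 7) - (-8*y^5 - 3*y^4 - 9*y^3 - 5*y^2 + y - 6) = -y^6 + 9*y^5 + y^3 + 5*y^2 + 2*y + 13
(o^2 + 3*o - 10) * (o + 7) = o^3 + 10*o^2 + 11*o - 70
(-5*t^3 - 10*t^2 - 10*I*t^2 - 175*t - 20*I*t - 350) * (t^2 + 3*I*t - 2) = -5*t^5 - 10*t^4 - 25*I*t^4 - 135*t^3 - 50*I*t^3 - 270*t^2 - 505*I*t^2 + 350*t - 1010*I*t + 700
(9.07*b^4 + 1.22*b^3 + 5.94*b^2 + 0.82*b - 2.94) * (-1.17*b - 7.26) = -10.6119*b^5 - 67.2756*b^4 - 15.807*b^3 - 44.0838*b^2 - 2.5134*b + 21.3444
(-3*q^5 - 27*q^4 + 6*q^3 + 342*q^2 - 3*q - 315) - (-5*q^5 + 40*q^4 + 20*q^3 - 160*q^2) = 2*q^5 - 67*q^4 - 14*q^3 + 502*q^2 - 3*q - 315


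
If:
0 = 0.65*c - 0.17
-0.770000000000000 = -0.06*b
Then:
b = 12.83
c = 0.26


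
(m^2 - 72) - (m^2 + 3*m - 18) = -3*m - 54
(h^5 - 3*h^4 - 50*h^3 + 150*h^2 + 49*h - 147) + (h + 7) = h^5 - 3*h^4 - 50*h^3 + 150*h^2 + 50*h - 140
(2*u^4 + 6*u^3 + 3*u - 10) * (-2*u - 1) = -4*u^5 - 14*u^4 - 6*u^3 - 6*u^2 + 17*u + 10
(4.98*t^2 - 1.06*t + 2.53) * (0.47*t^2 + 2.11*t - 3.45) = 2.3406*t^4 + 10.0096*t^3 - 18.2285*t^2 + 8.9953*t - 8.7285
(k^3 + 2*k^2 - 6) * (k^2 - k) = k^5 + k^4 - 2*k^3 - 6*k^2 + 6*k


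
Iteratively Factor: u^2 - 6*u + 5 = (u - 1)*(u - 5)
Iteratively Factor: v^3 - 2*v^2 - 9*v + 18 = (v - 2)*(v^2 - 9) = (v - 2)*(v + 3)*(v - 3)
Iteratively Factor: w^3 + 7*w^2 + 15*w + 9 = (w + 3)*(w^2 + 4*w + 3) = (w + 1)*(w + 3)*(w + 3)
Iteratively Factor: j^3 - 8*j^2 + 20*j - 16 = (j - 2)*(j^2 - 6*j + 8) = (j - 2)^2*(j - 4)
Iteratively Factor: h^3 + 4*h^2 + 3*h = (h)*(h^2 + 4*h + 3) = h*(h + 3)*(h + 1)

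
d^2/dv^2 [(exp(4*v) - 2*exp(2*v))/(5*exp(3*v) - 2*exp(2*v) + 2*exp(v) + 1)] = (25*exp(8*v) - 30*exp(7*v) - 14*exp(6*v) - 69*exp(5*v) + 132*exp(4*v) + 168*exp(3*v) - 8*exp(2*v) - 12*exp(v) - 8)*exp(2*v)/(125*exp(9*v) - 150*exp(8*v) + 210*exp(7*v) - 53*exp(6*v) + 24*exp(5*v) + 48*exp(4*v) - exp(3*v) + 6*exp(2*v) + 6*exp(v) + 1)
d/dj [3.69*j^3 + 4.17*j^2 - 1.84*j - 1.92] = 11.07*j^2 + 8.34*j - 1.84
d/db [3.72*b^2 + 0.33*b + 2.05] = 7.44*b + 0.33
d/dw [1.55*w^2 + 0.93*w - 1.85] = 3.1*w + 0.93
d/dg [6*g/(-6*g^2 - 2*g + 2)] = 3*(3*g^2 + 1)/(9*g^4 + 6*g^3 - 5*g^2 - 2*g + 1)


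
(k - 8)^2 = k^2 - 16*k + 64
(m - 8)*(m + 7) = m^2 - m - 56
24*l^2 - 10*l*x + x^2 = (-6*l + x)*(-4*l + x)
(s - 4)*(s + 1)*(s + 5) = s^3 + 2*s^2 - 19*s - 20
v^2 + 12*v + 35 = (v + 5)*(v + 7)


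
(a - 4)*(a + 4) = a^2 - 16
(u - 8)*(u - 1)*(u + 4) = u^3 - 5*u^2 - 28*u + 32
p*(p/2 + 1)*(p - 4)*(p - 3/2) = p^4/2 - 7*p^3/4 - 5*p^2/2 + 6*p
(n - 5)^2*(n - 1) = n^3 - 11*n^2 + 35*n - 25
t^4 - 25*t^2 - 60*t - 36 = (t - 6)*(t + 1)*(t + 2)*(t + 3)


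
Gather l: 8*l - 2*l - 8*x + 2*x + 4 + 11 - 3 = 6*l - 6*x + 12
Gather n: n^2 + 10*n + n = n^2 + 11*n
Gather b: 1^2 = 1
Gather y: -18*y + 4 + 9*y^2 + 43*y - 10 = 9*y^2 + 25*y - 6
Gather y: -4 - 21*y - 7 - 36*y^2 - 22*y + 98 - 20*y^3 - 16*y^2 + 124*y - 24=-20*y^3 - 52*y^2 + 81*y + 63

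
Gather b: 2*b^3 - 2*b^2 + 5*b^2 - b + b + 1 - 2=2*b^3 + 3*b^2 - 1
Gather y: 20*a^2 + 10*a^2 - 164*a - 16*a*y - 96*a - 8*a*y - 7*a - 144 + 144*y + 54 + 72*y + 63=30*a^2 - 267*a + y*(216 - 24*a) - 27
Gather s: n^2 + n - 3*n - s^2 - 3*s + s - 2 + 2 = n^2 - 2*n - s^2 - 2*s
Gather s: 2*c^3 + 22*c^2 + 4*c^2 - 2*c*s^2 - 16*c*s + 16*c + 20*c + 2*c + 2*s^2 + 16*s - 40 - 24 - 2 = 2*c^3 + 26*c^2 + 38*c + s^2*(2 - 2*c) + s*(16 - 16*c) - 66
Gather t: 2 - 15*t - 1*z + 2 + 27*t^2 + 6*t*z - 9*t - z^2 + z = 27*t^2 + t*(6*z - 24) - z^2 + 4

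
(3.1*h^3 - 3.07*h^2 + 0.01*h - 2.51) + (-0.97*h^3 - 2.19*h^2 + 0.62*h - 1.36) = 2.13*h^3 - 5.26*h^2 + 0.63*h - 3.87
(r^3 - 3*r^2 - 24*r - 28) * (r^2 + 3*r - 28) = r^5 - 61*r^3 - 16*r^2 + 588*r + 784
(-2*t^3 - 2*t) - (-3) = -2*t^3 - 2*t + 3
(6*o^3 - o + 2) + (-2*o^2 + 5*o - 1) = 6*o^3 - 2*o^2 + 4*o + 1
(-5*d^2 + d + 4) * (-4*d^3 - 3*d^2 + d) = 20*d^5 + 11*d^4 - 24*d^3 - 11*d^2 + 4*d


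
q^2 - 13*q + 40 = (q - 8)*(q - 5)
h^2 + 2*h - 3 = (h - 1)*(h + 3)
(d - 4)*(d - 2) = d^2 - 6*d + 8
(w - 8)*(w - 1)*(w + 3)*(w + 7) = w^4 + w^3 - 61*w^2 - 109*w + 168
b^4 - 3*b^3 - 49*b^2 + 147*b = b*(b - 7)*(b - 3)*(b + 7)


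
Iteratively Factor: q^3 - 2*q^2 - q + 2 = (q - 2)*(q^2 - 1) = (q - 2)*(q - 1)*(q + 1)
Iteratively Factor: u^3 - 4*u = (u)*(u^2 - 4) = u*(u - 2)*(u + 2)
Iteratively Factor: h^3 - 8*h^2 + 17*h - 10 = (h - 1)*(h^2 - 7*h + 10) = (h - 2)*(h - 1)*(h - 5)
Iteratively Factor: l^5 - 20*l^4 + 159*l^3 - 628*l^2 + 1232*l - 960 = (l - 4)*(l^4 - 16*l^3 + 95*l^2 - 248*l + 240) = (l - 4)^2*(l^3 - 12*l^2 + 47*l - 60) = (l - 5)*(l - 4)^2*(l^2 - 7*l + 12) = (l - 5)*(l - 4)^3*(l - 3)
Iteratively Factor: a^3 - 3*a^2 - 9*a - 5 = (a - 5)*(a^2 + 2*a + 1) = (a - 5)*(a + 1)*(a + 1)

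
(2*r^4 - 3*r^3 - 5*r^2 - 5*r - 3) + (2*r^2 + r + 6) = 2*r^4 - 3*r^3 - 3*r^2 - 4*r + 3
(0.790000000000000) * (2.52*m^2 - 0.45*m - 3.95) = 1.9908*m^2 - 0.3555*m - 3.1205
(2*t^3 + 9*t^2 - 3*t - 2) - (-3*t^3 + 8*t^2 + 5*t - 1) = 5*t^3 + t^2 - 8*t - 1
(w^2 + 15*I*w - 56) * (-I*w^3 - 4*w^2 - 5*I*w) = -I*w^5 + 11*w^4 - 9*I*w^3 + 299*w^2 + 280*I*w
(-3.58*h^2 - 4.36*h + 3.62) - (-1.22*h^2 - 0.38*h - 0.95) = -2.36*h^2 - 3.98*h + 4.57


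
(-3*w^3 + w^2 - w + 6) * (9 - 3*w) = 9*w^4 - 30*w^3 + 12*w^2 - 27*w + 54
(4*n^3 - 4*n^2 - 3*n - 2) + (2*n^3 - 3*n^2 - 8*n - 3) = 6*n^3 - 7*n^2 - 11*n - 5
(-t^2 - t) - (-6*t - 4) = -t^2 + 5*t + 4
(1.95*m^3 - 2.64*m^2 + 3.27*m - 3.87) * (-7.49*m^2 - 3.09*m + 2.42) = -14.6055*m^5 + 13.7481*m^4 - 11.6157*m^3 + 12.4932*m^2 + 19.8717*m - 9.3654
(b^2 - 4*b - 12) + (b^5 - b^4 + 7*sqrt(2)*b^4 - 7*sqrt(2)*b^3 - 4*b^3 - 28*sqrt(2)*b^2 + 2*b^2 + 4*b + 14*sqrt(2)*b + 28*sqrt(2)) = b^5 - b^4 + 7*sqrt(2)*b^4 - 7*sqrt(2)*b^3 - 4*b^3 - 28*sqrt(2)*b^2 + 3*b^2 + 14*sqrt(2)*b - 12 + 28*sqrt(2)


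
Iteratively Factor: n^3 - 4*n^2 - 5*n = (n + 1)*(n^2 - 5*n) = (n - 5)*(n + 1)*(n)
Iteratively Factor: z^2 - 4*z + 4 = (z - 2)*(z - 2)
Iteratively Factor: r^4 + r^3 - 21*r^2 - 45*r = (r - 5)*(r^3 + 6*r^2 + 9*r) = r*(r - 5)*(r^2 + 6*r + 9) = r*(r - 5)*(r + 3)*(r + 3)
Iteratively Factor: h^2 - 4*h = (h - 4)*(h)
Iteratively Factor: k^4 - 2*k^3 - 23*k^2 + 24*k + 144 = (k + 3)*(k^3 - 5*k^2 - 8*k + 48) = (k + 3)^2*(k^2 - 8*k + 16) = (k - 4)*(k + 3)^2*(k - 4)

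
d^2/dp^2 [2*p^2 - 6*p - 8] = 4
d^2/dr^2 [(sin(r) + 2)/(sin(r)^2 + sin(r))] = (-sin(r) - 6 + 2/sin(r) + 8/sin(r)^2 + 4/sin(r)^3)/(sin(r) + 1)^2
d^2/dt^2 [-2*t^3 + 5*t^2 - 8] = 10 - 12*t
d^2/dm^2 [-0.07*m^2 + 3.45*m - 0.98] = -0.140000000000000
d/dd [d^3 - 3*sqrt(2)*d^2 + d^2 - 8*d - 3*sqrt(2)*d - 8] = 3*d^2 - 6*sqrt(2)*d + 2*d - 8 - 3*sqrt(2)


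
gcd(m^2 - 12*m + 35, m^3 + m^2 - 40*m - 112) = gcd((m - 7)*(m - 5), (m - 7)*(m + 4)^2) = m - 7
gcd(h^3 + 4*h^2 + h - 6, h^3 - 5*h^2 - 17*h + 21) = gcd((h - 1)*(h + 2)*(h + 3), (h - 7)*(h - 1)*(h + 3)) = h^2 + 2*h - 3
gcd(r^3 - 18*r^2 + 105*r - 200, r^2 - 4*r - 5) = r - 5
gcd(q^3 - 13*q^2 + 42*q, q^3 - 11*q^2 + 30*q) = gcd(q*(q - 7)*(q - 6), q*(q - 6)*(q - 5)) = q^2 - 6*q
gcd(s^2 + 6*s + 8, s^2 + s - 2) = s + 2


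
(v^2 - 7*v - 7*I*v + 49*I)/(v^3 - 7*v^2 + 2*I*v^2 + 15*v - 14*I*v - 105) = (v - 7*I)/(v^2 + 2*I*v + 15)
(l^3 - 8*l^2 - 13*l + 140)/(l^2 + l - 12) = (l^2 - 12*l + 35)/(l - 3)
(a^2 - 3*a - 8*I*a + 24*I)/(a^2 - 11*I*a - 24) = (a - 3)/(a - 3*I)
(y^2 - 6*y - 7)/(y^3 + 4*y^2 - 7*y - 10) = (y - 7)/(y^2 + 3*y - 10)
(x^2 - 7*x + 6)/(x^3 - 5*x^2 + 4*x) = (x - 6)/(x*(x - 4))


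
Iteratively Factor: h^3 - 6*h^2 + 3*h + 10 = (h - 5)*(h^2 - h - 2) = (h - 5)*(h + 1)*(h - 2)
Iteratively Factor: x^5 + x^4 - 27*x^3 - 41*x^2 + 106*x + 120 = (x - 5)*(x^4 + 6*x^3 + 3*x^2 - 26*x - 24) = (x - 5)*(x + 4)*(x^3 + 2*x^2 - 5*x - 6) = (x - 5)*(x + 3)*(x + 4)*(x^2 - x - 2) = (x - 5)*(x - 2)*(x + 3)*(x + 4)*(x + 1)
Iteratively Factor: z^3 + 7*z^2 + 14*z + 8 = (z + 2)*(z^2 + 5*z + 4) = (z + 2)*(z + 4)*(z + 1)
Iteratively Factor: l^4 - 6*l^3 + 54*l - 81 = (l - 3)*(l^3 - 3*l^2 - 9*l + 27) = (l - 3)*(l + 3)*(l^2 - 6*l + 9) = (l - 3)^2*(l + 3)*(l - 3)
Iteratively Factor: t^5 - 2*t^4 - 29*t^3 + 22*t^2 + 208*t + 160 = (t + 4)*(t^4 - 6*t^3 - 5*t^2 + 42*t + 40) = (t + 2)*(t + 4)*(t^3 - 8*t^2 + 11*t + 20) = (t - 4)*(t + 2)*(t + 4)*(t^2 - 4*t - 5) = (t - 5)*(t - 4)*(t + 2)*(t + 4)*(t + 1)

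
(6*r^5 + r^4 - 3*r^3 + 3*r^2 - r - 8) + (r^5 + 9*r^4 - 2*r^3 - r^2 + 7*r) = 7*r^5 + 10*r^4 - 5*r^3 + 2*r^2 + 6*r - 8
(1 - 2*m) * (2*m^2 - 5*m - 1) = -4*m^3 + 12*m^2 - 3*m - 1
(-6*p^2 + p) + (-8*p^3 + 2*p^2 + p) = -8*p^3 - 4*p^2 + 2*p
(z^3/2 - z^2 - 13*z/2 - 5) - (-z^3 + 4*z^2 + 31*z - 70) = 3*z^3/2 - 5*z^2 - 75*z/2 + 65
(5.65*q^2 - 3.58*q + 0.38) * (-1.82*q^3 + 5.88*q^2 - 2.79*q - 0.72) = -10.283*q^5 + 39.7376*q^4 - 37.5055*q^3 + 8.1546*q^2 + 1.5174*q - 0.2736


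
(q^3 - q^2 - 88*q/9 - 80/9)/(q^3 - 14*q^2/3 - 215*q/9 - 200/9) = (3*q^2 - 8*q - 16)/(3*q^2 - 19*q - 40)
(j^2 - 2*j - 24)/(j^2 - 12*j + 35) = (j^2 - 2*j - 24)/(j^2 - 12*j + 35)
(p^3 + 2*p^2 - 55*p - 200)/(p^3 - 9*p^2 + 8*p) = (p^2 + 10*p + 25)/(p*(p - 1))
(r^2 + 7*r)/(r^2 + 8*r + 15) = r*(r + 7)/(r^2 + 8*r + 15)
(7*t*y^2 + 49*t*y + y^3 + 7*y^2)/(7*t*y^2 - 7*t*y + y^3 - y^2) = (y + 7)/(y - 1)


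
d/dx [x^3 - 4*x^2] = x*(3*x - 8)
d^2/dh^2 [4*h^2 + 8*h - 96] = 8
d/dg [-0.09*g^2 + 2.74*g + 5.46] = 2.74 - 0.18*g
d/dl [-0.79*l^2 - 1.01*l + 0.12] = -1.58*l - 1.01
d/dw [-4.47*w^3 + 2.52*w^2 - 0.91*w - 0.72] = -13.41*w^2 + 5.04*w - 0.91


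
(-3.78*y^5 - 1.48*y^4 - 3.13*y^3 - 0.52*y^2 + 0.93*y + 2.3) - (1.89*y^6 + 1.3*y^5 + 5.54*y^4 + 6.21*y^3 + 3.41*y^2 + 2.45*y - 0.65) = -1.89*y^6 - 5.08*y^5 - 7.02*y^4 - 9.34*y^3 - 3.93*y^2 - 1.52*y + 2.95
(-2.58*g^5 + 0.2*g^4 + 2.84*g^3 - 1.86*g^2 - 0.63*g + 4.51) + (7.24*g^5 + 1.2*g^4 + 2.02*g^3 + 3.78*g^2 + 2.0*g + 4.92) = 4.66*g^5 + 1.4*g^4 + 4.86*g^3 + 1.92*g^2 + 1.37*g + 9.43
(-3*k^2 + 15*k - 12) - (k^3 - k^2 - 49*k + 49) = -k^3 - 2*k^2 + 64*k - 61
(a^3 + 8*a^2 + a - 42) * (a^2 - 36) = a^5 + 8*a^4 - 35*a^3 - 330*a^2 - 36*a + 1512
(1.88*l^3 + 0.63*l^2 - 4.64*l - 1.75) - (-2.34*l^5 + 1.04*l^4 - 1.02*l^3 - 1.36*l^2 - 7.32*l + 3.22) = 2.34*l^5 - 1.04*l^4 + 2.9*l^3 + 1.99*l^2 + 2.68*l - 4.97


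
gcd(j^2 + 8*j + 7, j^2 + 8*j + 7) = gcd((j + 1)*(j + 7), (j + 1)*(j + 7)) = j^2 + 8*j + 7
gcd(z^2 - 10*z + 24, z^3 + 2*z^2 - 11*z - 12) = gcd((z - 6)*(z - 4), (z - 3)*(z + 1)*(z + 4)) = 1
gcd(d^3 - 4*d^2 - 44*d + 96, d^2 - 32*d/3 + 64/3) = d - 8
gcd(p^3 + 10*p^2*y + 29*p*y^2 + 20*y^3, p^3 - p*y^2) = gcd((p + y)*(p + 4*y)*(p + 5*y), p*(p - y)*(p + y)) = p + y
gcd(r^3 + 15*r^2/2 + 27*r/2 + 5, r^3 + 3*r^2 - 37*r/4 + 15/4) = r + 5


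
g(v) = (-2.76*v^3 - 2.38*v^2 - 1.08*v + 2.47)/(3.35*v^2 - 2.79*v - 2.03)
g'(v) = (2.79 - 6.7*v)*(-2.76*v^3 - 2.38*v^2 - 1.08*v + 2.47)/(3.35*v^2 - 2.79*v - 2.03)^2 + (-8.28*v^2 - 4.76*v - 1.08)/(3.35*v^2 - 2.79*v - 2.03) = (-9.246*v^4 + 15.4008*v^3 + 27.0666*v^2 - 6.88620000000001*v + 9.0837)/(11.2225*v^4 - 18.693*v^3 - 5.8169*v^2 + 11.3274*v + 4.1209)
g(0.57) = -0.23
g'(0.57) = 2.47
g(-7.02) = 4.64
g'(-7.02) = -0.79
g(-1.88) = 0.96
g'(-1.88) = -0.44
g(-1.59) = 0.85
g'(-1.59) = -0.28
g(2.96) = -4.89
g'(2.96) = -0.23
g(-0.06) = -1.37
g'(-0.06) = 2.80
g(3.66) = -5.17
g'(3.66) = -0.52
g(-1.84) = 0.94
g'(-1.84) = -0.42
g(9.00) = -9.06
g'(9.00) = -0.79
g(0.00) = -1.22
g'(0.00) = 2.20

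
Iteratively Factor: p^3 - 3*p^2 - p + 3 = (p - 3)*(p^2 - 1) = (p - 3)*(p + 1)*(p - 1)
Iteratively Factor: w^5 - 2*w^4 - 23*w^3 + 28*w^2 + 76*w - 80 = (w + 4)*(w^4 - 6*w^3 + w^2 + 24*w - 20) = (w + 2)*(w + 4)*(w^3 - 8*w^2 + 17*w - 10) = (w - 5)*(w + 2)*(w + 4)*(w^2 - 3*w + 2) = (w - 5)*(w - 1)*(w + 2)*(w + 4)*(w - 2)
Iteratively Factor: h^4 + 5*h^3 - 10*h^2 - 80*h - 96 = (h + 3)*(h^3 + 2*h^2 - 16*h - 32) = (h + 2)*(h + 3)*(h^2 - 16) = (h - 4)*(h + 2)*(h + 3)*(h + 4)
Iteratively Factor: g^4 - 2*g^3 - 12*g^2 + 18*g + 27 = (g + 1)*(g^3 - 3*g^2 - 9*g + 27) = (g + 1)*(g + 3)*(g^2 - 6*g + 9) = (g - 3)*(g + 1)*(g + 3)*(g - 3)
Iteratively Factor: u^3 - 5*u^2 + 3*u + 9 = (u + 1)*(u^2 - 6*u + 9) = (u - 3)*(u + 1)*(u - 3)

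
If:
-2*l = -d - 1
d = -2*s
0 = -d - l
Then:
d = -1/3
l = 1/3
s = 1/6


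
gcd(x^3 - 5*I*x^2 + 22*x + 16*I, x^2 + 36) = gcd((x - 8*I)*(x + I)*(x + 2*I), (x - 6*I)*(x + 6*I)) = 1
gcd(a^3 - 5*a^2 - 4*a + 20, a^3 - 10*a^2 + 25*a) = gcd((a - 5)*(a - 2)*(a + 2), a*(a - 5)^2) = a - 5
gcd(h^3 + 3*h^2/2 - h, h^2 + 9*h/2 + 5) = h + 2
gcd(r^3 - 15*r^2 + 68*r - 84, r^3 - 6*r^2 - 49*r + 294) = r^2 - 13*r + 42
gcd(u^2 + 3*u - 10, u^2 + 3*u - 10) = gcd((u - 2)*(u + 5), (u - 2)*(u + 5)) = u^2 + 3*u - 10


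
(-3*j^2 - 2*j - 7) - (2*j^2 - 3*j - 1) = -5*j^2 + j - 6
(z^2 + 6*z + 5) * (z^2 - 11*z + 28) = z^4 - 5*z^3 - 33*z^2 + 113*z + 140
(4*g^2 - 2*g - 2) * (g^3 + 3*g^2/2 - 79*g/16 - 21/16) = 4*g^5 + 4*g^4 - 99*g^3/4 + 13*g^2/8 + 25*g/2 + 21/8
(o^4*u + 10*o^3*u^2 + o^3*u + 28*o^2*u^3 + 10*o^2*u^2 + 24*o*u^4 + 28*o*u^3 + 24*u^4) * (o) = o^5*u + 10*o^4*u^2 + o^4*u + 28*o^3*u^3 + 10*o^3*u^2 + 24*o^2*u^4 + 28*o^2*u^3 + 24*o*u^4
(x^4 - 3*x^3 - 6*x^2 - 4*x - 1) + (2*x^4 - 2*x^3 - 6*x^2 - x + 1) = 3*x^4 - 5*x^3 - 12*x^2 - 5*x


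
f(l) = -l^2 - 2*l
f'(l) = -2*l - 2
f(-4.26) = -9.63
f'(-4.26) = 6.52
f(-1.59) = 0.65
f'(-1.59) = 1.18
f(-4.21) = -9.30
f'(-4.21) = 6.42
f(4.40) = -28.16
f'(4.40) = -10.80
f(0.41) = -0.99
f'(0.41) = -2.82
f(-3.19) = -3.80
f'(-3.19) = 4.38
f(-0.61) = 0.85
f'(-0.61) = -0.78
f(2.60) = -11.96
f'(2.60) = -7.20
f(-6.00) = -24.00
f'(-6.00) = 10.00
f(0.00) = 0.00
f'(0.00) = -2.00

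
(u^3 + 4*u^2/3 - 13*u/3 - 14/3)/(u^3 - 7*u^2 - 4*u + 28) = (3*u^2 + 10*u + 7)/(3*(u^2 - 5*u - 14))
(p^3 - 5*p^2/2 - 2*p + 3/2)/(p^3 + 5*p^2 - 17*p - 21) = (p - 1/2)/(p + 7)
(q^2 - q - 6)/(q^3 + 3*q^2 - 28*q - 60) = (q - 3)/(q^2 + q - 30)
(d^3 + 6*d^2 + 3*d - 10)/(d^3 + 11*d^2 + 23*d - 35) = (d + 2)/(d + 7)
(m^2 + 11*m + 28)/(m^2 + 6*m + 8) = (m + 7)/(m + 2)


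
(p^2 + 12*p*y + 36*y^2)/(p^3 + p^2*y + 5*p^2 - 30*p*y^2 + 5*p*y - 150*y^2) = (-p - 6*y)/(-p^2 + 5*p*y - 5*p + 25*y)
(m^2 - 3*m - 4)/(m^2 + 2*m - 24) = (m + 1)/(m + 6)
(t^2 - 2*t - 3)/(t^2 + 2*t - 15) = (t + 1)/(t + 5)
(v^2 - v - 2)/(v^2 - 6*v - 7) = (v - 2)/(v - 7)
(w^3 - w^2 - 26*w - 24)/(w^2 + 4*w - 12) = (w^3 - w^2 - 26*w - 24)/(w^2 + 4*w - 12)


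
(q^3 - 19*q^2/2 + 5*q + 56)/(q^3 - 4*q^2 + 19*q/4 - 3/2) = 2*(2*q^3 - 19*q^2 + 10*q + 112)/(4*q^3 - 16*q^2 + 19*q - 6)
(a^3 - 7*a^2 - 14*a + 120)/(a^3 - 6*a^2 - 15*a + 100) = (a - 6)/(a - 5)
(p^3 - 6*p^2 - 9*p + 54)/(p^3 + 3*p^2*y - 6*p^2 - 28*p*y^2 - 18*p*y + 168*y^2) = (9 - p^2)/(-p^2 - 3*p*y + 28*y^2)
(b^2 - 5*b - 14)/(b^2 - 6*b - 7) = (b + 2)/(b + 1)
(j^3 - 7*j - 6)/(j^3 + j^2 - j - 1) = (j^2 - j - 6)/(j^2 - 1)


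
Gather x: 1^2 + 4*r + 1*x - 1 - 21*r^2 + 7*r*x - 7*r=-21*r^2 - 3*r + x*(7*r + 1)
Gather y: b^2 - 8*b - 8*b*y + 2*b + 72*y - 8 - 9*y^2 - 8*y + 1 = b^2 - 6*b - 9*y^2 + y*(64 - 8*b) - 7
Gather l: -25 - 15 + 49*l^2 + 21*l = 49*l^2 + 21*l - 40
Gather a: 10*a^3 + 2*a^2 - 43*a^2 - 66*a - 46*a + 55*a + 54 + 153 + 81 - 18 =10*a^3 - 41*a^2 - 57*a + 270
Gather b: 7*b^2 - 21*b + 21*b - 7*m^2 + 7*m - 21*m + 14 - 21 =7*b^2 - 7*m^2 - 14*m - 7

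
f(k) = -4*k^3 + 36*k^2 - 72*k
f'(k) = -12*k^2 + 72*k - 72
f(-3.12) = 696.56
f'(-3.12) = -413.45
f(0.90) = -38.56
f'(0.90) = -16.92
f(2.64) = -12.77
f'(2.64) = 34.44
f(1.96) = -32.94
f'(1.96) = 23.02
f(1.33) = -41.49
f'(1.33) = 2.53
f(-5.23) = 1933.49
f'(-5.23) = -776.79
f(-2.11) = 349.77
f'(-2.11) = -277.35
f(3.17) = 6.10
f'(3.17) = 35.65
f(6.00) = 0.00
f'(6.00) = -72.00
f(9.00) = -648.00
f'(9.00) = -396.00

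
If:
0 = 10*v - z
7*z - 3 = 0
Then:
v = 3/70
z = 3/7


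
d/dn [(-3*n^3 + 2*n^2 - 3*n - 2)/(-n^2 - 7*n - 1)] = (3*n^4 + 42*n^3 - 8*n^2 - 8*n - 11)/(n^4 + 14*n^3 + 51*n^2 + 14*n + 1)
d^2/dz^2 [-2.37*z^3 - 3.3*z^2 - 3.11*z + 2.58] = -14.22*z - 6.6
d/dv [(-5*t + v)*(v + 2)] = -5*t + 2*v + 2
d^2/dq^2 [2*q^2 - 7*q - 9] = 4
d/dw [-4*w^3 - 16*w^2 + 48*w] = -12*w^2 - 32*w + 48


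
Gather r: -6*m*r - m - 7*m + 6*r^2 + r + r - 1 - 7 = -8*m + 6*r^2 + r*(2 - 6*m) - 8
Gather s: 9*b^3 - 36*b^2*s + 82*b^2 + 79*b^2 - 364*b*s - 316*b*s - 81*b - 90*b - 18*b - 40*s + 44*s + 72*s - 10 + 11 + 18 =9*b^3 + 161*b^2 - 189*b + s*(-36*b^2 - 680*b + 76) + 19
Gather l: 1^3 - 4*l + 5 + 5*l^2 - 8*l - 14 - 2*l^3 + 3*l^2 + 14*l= -2*l^3 + 8*l^2 + 2*l - 8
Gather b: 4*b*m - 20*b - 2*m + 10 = b*(4*m - 20) - 2*m + 10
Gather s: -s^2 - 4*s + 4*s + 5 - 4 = 1 - s^2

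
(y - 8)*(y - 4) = y^2 - 12*y + 32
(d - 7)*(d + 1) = d^2 - 6*d - 7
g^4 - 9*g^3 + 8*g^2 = g^2*(g - 8)*(g - 1)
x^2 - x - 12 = (x - 4)*(x + 3)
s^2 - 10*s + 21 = (s - 7)*(s - 3)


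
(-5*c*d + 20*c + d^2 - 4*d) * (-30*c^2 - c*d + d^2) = 150*c^3*d - 600*c^3 - 25*c^2*d^2 + 100*c^2*d - 6*c*d^3 + 24*c*d^2 + d^4 - 4*d^3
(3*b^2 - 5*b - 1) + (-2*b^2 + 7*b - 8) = b^2 + 2*b - 9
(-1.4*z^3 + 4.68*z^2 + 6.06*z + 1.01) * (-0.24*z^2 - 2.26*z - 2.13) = 0.336*z^5 + 2.0408*z^4 - 9.0492*z^3 - 23.9064*z^2 - 15.1904*z - 2.1513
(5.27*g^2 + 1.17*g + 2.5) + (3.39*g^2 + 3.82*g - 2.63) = 8.66*g^2 + 4.99*g - 0.13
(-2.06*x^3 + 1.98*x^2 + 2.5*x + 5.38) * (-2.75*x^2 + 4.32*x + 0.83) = 5.665*x^5 - 14.3442*x^4 - 0.0311999999999983*x^3 - 2.3516*x^2 + 25.3166*x + 4.4654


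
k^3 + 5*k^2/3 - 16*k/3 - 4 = (k - 2)*(k + 2/3)*(k + 3)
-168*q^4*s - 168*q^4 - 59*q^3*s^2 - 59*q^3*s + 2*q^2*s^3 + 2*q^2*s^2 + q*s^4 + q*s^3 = (-8*q + s)*(3*q + s)*(7*q + s)*(q*s + q)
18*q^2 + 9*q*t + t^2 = (3*q + t)*(6*q + t)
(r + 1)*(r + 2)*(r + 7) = r^3 + 10*r^2 + 23*r + 14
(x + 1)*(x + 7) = x^2 + 8*x + 7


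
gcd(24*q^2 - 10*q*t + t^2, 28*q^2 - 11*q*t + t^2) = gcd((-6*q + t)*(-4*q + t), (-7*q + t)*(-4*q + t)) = 4*q - t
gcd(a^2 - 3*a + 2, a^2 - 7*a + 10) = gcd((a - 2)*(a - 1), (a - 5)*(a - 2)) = a - 2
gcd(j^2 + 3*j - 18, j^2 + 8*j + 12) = j + 6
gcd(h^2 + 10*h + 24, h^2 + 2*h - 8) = h + 4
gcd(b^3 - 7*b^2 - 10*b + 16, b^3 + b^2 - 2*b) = b^2 + b - 2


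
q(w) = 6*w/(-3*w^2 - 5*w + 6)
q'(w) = 6*w*(6*w + 5)/(-3*w^2 - 5*w + 6)^2 + 6/(-3*w^2 - 5*w + 6)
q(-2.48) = 290.62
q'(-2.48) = 55964.36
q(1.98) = -0.76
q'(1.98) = 0.43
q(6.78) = -0.25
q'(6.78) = 0.03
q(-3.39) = 1.76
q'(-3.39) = 1.83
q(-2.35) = -11.92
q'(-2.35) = 96.84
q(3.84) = -0.40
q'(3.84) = 0.09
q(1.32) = -1.36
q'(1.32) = 1.98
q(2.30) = -0.65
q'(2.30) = 0.29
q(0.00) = 0.00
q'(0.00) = 1.00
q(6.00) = -0.27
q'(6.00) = 0.04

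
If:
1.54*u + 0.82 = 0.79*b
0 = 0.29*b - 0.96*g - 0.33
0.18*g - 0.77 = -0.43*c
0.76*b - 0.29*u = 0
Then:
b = -0.25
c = 1.97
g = -0.42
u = -0.66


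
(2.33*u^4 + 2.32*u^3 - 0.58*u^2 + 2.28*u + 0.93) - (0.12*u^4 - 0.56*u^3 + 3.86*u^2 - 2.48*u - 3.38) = 2.21*u^4 + 2.88*u^3 - 4.44*u^2 + 4.76*u + 4.31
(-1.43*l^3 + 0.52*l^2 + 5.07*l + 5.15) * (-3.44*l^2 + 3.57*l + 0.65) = 4.9192*l^5 - 6.8939*l^4 - 16.5139*l^3 + 0.721900000000002*l^2 + 21.681*l + 3.3475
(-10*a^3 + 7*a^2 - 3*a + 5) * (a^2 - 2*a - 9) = -10*a^5 + 27*a^4 + 73*a^3 - 52*a^2 + 17*a - 45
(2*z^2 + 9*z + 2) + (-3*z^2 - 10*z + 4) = -z^2 - z + 6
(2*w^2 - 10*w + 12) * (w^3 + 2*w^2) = 2*w^5 - 6*w^4 - 8*w^3 + 24*w^2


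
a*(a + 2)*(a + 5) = a^3 + 7*a^2 + 10*a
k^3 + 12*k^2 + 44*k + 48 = (k + 2)*(k + 4)*(k + 6)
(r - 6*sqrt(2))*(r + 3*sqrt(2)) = r^2 - 3*sqrt(2)*r - 36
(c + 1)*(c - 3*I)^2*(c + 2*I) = c^4 + c^3 - 4*I*c^3 + 3*c^2 - 4*I*c^2 + 3*c - 18*I*c - 18*I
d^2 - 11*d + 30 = (d - 6)*(d - 5)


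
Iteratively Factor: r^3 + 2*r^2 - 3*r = (r - 1)*(r^2 + 3*r) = r*(r - 1)*(r + 3)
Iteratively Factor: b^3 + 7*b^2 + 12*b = (b)*(b^2 + 7*b + 12) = b*(b + 4)*(b + 3)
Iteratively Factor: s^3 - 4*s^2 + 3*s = (s - 1)*(s^2 - 3*s) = (s - 3)*(s - 1)*(s)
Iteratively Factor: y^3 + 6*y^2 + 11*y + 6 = (y + 1)*(y^2 + 5*y + 6) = (y + 1)*(y + 3)*(y + 2)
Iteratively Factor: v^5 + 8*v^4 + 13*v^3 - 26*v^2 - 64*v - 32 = (v + 4)*(v^4 + 4*v^3 - 3*v^2 - 14*v - 8) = (v + 1)*(v + 4)*(v^3 + 3*v^2 - 6*v - 8) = (v + 1)*(v + 4)^2*(v^2 - v - 2) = (v + 1)^2*(v + 4)^2*(v - 2)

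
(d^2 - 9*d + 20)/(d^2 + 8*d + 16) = (d^2 - 9*d + 20)/(d^2 + 8*d + 16)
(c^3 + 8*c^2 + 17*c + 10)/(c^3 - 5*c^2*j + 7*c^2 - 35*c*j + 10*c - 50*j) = (c + 1)/(c - 5*j)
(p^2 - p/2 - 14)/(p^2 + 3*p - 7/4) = 2*(p - 4)/(2*p - 1)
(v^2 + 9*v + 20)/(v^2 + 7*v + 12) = (v + 5)/(v + 3)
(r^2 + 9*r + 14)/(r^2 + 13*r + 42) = (r + 2)/(r + 6)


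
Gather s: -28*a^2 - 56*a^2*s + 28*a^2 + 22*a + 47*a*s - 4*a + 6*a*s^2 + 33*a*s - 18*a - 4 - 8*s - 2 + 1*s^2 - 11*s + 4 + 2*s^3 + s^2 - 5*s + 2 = 2*s^3 + s^2*(6*a + 2) + s*(-56*a^2 + 80*a - 24)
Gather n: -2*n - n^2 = -n^2 - 2*n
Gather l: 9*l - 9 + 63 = 9*l + 54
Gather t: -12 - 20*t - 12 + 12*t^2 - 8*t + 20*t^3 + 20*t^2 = 20*t^3 + 32*t^2 - 28*t - 24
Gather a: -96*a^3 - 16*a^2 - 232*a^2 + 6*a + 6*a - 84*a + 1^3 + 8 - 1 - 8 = -96*a^3 - 248*a^2 - 72*a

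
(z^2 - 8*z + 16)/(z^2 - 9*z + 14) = (z^2 - 8*z + 16)/(z^2 - 9*z + 14)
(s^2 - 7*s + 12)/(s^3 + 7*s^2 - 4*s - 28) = (s^2 - 7*s + 12)/(s^3 + 7*s^2 - 4*s - 28)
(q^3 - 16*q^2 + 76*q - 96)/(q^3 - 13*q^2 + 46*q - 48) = (q - 6)/(q - 3)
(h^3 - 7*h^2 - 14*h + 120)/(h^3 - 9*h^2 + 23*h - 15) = (h^2 - 2*h - 24)/(h^2 - 4*h + 3)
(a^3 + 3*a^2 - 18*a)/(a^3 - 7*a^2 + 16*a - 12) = a*(a + 6)/(a^2 - 4*a + 4)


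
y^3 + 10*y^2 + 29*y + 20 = (y + 1)*(y + 4)*(y + 5)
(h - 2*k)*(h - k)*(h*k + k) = h^3*k - 3*h^2*k^2 + h^2*k + 2*h*k^3 - 3*h*k^2 + 2*k^3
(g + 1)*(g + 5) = g^2 + 6*g + 5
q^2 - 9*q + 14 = (q - 7)*(q - 2)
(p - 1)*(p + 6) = p^2 + 5*p - 6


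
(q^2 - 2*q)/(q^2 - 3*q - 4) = q*(2 - q)/(-q^2 + 3*q + 4)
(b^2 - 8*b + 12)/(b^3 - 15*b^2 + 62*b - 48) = (b - 2)/(b^2 - 9*b + 8)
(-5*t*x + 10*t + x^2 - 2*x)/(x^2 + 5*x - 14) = (-5*t + x)/(x + 7)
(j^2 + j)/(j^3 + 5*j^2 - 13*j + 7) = j*(j + 1)/(j^3 + 5*j^2 - 13*j + 7)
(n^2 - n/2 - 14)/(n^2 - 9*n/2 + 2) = (2*n + 7)/(2*n - 1)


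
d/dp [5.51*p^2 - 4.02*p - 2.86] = 11.02*p - 4.02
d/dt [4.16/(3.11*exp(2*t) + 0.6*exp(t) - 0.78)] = (-25.8752*exp(t) - 2.496)*exp(t)/(3.11*exp(2*t) + 0.6*exp(t) - 0.78)^2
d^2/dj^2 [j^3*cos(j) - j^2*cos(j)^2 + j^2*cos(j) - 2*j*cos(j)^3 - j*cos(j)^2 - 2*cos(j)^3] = -j^3*cos(j) - 6*j^2*sin(j) - j^2*cos(j) + 2*j^2*cos(2*j) - 4*j*sin(j) + 4*j*sin(2*j) + 15*j*cos(j)/2 + 2*j*cos(2*j) + 9*j*cos(3*j)/2 + 3*sin(j) + 2*sin(2*j) + 3*sin(3*j) + 7*cos(j)/2 - cos(2*j) + 9*cos(3*j)/2 - 1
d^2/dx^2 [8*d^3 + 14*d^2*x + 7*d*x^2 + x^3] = 14*d + 6*x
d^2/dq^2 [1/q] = 2/q^3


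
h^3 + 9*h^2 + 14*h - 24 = (h - 1)*(h + 4)*(h + 6)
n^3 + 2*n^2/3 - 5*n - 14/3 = (n - 7/3)*(n + 1)*(n + 2)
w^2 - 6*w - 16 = (w - 8)*(w + 2)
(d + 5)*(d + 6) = d^2 + 11*d + 30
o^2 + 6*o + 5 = (o + 1)*(o + 5)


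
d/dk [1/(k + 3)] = -1/(k + 3)^2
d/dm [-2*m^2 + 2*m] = 2 - 4*m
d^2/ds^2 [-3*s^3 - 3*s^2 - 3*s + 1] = -18*s - 6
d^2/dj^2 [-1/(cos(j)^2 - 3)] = 2*(2*sin(j)^4 - 7*sin(j)^2 + 2)/(cos(j)^2 - 3)^3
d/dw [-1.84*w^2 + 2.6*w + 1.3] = 2.6 - 3.68*w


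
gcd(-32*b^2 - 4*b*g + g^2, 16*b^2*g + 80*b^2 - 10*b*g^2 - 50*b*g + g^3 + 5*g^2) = 8*b - g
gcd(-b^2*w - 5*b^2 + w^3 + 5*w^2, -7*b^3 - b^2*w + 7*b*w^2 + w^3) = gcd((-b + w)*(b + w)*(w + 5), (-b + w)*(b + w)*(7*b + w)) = -b^2 + w^2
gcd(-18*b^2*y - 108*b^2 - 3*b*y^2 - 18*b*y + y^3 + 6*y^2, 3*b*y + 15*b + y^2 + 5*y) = 3*b + y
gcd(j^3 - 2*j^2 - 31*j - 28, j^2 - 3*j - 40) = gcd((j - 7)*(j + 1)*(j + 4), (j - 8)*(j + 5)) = 1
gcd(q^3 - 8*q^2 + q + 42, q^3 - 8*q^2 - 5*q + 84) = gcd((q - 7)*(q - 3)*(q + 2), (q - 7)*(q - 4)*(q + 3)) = q - 7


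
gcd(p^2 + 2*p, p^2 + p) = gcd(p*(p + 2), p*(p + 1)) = p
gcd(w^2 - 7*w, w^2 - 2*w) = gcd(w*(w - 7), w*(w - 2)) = w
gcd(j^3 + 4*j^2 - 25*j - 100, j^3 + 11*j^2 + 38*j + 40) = j^2 + 9*j + 20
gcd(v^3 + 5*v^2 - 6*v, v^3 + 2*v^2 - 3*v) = v^2 - v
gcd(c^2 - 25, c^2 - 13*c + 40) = c - 5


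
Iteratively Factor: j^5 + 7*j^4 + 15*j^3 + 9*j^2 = (j + 3)*(j^4 + 4*j^3 + 3*j^2) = (j + 1)*(j + 3)*(j^3 + 3*j^2) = j*(j + 1)*(j + 3)*(j^2 + 3*j) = j^2*(j + 1)*(j + 3)*(j + 3)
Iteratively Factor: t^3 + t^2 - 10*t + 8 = (t + 4)*(t^2 - 3*t + 2) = (t - 2)*(t + 4)*(t - 1)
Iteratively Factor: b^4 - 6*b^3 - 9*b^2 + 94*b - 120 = (b - 3)*(b^3 - 3*b^2 - 18*b + 40) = (b - 3)*(b - 2)*(b^2 - b - 20) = (b - 3)*(b - 2)*(b + 4)*(b - 5)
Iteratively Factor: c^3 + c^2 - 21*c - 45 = (c + 3)*(c^2 - 2*c - 15) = (c + 3)^2*(c - 5)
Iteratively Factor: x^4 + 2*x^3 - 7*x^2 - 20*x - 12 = (x + 2)*(x^3 - 7*x - 6) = (x - 3)*(x + 2)*(x^2 + 3*x + 2) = (x - 3)*(x + 1)*(x + 2)*(x + 2)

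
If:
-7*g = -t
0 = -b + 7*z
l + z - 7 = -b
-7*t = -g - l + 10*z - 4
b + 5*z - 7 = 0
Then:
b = 49/12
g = 1/96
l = 7/3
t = 7/96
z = 7/12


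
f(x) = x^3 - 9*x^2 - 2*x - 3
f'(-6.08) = 218.34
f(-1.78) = -33.60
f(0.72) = -8.73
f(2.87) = -59.23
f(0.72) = -8.73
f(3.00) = -63.00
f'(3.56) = -28.06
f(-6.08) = -548.29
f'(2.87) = -28.95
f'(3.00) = -29.00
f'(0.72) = -13.40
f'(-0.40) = 5.68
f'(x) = 3*x^2 - 18*x - 2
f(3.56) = -79.06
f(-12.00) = -3003.00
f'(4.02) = -25.88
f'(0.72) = -13.40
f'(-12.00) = 646.00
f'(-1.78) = 39.55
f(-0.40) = -3.70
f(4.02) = -91.52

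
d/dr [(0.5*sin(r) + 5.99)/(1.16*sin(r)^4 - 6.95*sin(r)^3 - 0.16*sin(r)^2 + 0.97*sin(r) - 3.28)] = (-1.74*sin(r)^4 - 20.8436*sin(r)^3 + 124.9715*sin(r)^2 + 1.9168*sin(r) - 7.4503)*cos(r)/(1.3456*sin(r)^8 - 16.124*sin(r)^7 + 47.9313*sin(r)^6 + 4.4744*sin(r)^5 - 21.067*sin(r)^4 + 45.2816*sin(r)^3 + 1.9905*sin(r)^2 - 6.3632*sin(r) + 10.7584)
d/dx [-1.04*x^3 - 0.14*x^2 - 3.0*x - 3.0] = -3.12*x^2 - 0.28*x - 3.0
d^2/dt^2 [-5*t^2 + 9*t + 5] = -10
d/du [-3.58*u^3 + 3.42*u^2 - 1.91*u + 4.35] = -10.74*u^2 + 6.84*u - 1.91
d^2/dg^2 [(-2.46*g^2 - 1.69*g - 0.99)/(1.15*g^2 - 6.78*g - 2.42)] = (3.5527136788005e-15*g^4 - 42.83129*g^3 - 48.93273*g^2 + 18.09456*g - 69.883572)/(1.520875*g^6 - 26.89965*g^5 + 148.98963*g^4 - 198.453312*g^3 - 313.526004*g^2 - 119.119176*g - 14.172488)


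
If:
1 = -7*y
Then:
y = -1/7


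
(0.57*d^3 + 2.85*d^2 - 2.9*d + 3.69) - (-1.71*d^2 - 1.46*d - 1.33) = 0.57*d^3 + 4.56*d^2 - 1.44*d + 5.02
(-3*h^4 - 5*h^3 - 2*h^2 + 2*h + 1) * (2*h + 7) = -6*h^5 - 31*h^4 - 39*h^3 - 10*h^2 + 16*h + 7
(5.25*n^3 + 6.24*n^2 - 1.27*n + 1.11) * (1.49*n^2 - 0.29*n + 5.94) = 7.8225*n^5 + 7.7751*n^4 + 27.4831*n^3 + 39.0878*n^2 - 7.8657*n + 6.5934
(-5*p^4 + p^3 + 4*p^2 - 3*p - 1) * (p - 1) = -5*p^5 + 6*p^4 + 3*p^3 - 7*p^2 + 2*p + 1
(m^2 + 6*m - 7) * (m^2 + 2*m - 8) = m^4 + 8*m^3 - 3*m^2 - 62*m + 56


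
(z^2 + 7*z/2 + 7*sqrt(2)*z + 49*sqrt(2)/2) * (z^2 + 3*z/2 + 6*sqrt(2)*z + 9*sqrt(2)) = z^4 + 5*z^3 + 13*sqrt(2)*z^3 + 357*z^2/4 + 65*sqrt(2)*z^2 + 273*sqrt(2)*z/4 + 420*z + 441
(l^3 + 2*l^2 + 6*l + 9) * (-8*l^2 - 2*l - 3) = -8*l^5 - 18*l^4 - 55*l^3 - 90*l^2 - 36*l - 27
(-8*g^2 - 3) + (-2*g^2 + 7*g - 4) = -10*g^2 + 7*g - 7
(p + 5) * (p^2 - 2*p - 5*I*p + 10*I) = p^3 + 3*p^2 - 5*I*p^2 - 10*p - 15*I*p + 50*I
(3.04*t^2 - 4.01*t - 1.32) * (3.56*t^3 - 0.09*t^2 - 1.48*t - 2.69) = 10.8224*t^5 - 14.5492*t^4 - 8.8375*t^3 - 2.124*t^2 + 12.7405*t + 3.5508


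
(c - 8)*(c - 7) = c^2 - 15*c + 56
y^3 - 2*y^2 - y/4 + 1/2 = (y - 2)*(y - 1/2)*(y + 1/2)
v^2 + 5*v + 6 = (v + 2)*(v + 3)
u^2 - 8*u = u*(u - 8)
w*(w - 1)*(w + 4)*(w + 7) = w^4 + 10*w^3 + 17*w^2 - 28*w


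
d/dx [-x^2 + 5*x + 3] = 5 - 2*x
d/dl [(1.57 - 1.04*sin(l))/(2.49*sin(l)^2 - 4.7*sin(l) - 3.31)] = (2.5896*sin(l)^2 - 7.8186*sin(l) + 10.8214)*cos(l)/(6.2001*sin(l)^4 - 23.406*sin(l)^3 + 5.6062*sin(l)^2 + 31.114*sin(l) + 10.9561)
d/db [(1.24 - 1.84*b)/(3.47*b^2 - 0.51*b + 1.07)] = (6.3848*b^2 - 8.6056*b - 1.3364)/(12.0409*b^4 - 3.5394*b^3 + 7.6859*b^2 - 1.0914*b + 1.1449)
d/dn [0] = 0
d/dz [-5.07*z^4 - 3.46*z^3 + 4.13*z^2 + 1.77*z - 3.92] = -20.28*z^3 - 10.38*z^2 + 8.26*z + 1.77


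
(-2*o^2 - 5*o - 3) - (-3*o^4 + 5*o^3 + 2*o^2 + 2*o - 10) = 3*o^4 - 5*o^3 - 4*o^2 - 7*o + 7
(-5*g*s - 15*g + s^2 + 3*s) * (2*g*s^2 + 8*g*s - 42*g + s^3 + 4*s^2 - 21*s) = -10*g^2*s^3 - 70*g^2*s^2 + 90*g^2*s + 630*g^2 - 3*g*s^4 - 21*g*s^3 + 27*g*s^2 + 189*g*s + s^5 + 7*s^4 - 9*s^3 - 63*s^2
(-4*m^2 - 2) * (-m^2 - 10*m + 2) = 4*m^4 + 40*m^3 - 6*m^2 + 20*m - 4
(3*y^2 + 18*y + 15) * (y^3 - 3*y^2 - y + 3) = 3*y^5 + 9*y^4 - 42*y^3 - 54*y^2 + 39*y + 45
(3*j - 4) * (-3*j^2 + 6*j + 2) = -9*j^3 + 30*j^2 - 18*j - 8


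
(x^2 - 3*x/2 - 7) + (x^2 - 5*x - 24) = 2*x^2 - 13*x/2 - 31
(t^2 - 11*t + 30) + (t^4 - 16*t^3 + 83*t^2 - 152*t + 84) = t^4 - 16*t^3 + 84*t^2 - 163*t + 114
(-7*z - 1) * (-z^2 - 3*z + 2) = 7*z^3 + 22*z^2 - 11*z - 2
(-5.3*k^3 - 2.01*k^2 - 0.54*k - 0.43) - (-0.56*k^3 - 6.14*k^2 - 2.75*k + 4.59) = -4.74*k^3 + 4.13*k^2 + 2.21*k - 5.02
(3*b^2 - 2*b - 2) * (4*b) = 12*b^3 - 8*b^2 - 8*b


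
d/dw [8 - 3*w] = -3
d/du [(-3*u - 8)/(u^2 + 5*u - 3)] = (3*u^2 + 16*u + 49)/(u^4 + 10*u^3 + 19*u^2 - 30*u + 9)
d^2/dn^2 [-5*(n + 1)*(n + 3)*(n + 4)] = -30*n - 80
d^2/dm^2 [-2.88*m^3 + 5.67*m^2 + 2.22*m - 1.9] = 11.34 - 17.28*m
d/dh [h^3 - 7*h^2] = h*(3*h - 14)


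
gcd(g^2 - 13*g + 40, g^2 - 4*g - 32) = g - 8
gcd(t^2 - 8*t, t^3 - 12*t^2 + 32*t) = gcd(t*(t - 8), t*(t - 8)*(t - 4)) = t^2 - 8*t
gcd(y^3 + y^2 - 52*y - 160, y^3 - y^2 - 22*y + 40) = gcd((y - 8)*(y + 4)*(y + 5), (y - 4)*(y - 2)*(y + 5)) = y + 5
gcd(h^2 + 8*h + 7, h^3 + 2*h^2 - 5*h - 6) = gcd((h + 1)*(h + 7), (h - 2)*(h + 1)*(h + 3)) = h + 1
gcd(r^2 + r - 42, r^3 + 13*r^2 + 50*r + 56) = r + 7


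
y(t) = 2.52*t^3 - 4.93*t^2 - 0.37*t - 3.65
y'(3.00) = 38.09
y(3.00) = 18.91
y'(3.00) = 38.09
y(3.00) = 18.91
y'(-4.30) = 181.81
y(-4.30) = -293.57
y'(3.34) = 51.03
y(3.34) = 34.01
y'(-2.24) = 59.65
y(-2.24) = -55.88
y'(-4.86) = 226.11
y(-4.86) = -407.57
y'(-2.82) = 87.56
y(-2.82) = -98.32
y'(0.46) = -3.31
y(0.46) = -4.62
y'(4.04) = 83.19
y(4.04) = 80.56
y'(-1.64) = 36.13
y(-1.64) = -27.42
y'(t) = 7.56*t^2 - 9.86*t - 0.37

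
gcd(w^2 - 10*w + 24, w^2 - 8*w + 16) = w - 4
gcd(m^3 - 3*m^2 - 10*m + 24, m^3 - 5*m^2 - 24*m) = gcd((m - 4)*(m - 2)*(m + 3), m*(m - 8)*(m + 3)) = m + 3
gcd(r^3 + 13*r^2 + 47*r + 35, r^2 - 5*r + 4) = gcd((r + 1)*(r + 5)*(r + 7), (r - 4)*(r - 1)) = 1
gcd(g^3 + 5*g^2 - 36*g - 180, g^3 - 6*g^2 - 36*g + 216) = g^2 - 36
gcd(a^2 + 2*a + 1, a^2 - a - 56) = 1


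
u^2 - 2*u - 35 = (u - 7)*(u + 5)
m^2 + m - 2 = (m - 1)*(m + 2)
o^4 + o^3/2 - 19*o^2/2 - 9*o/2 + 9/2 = (o - 3)*(o - 1/2)*(o + 1)*(o + 3)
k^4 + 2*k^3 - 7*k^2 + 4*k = k*(k - 1)^2*(k + 4)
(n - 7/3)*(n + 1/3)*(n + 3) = n^3 + n^2 - 61*n/9 - 7/3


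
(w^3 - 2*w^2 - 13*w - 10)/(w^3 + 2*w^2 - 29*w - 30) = (w + 2)/(w + 6)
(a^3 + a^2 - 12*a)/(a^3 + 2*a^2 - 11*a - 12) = a/(a + 1)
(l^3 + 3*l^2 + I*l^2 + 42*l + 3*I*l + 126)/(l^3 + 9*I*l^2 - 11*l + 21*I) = (l^2 + l*(3 - 6*I) - 18*I)/(l^2 + 2*I*l + 3)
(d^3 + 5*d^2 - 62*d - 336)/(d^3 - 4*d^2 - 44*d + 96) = (d + 7)/(d - 2)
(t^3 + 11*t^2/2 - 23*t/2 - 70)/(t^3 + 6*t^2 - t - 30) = (t^2 + t/2 - 14)/(t^2 + t - 6)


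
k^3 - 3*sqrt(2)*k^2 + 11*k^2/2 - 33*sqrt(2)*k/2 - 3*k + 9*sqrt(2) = (k - 1/2)*(k + 6)*(k - 3*sqrt(2))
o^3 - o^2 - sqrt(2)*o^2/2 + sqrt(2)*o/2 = o*(o - 1)*(o - sqrt(2)/2)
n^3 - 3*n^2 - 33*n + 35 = (n - 7)*(n - 1)*(n + 5)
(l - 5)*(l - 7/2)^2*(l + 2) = l^4 - 10*l^3 + 93*l^2/4 + 133*l/4 - 245/2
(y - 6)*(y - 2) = y^2 - 8*y + 12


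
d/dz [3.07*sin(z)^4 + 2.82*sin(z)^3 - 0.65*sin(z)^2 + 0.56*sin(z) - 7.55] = (12.28*sin(z)^3 + 8.46*sin(z)^2 - 1.3*sin(z) + 0.56)*cos(z)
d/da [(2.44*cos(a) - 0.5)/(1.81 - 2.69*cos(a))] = -3.0714*sin(a)/(2.69*cos(a) - 1.81)^2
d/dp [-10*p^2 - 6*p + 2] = -20*p - 6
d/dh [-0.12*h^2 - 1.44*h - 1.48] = -0.24*h - 1.44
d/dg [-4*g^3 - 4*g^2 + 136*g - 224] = -12*g^2 - 8*g + 136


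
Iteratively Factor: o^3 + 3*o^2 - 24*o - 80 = (o + 4)*(o^2 - o - 20) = (o - 5)*(o + 4)*(o + 4)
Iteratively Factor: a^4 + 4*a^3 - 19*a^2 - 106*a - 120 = (a + 4)*(a^3 - 19*a - 30) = (a - 5)*(a + 4)*(a^2 + 5*a + 6) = (a - 5)*(a + 3)*(a + 4)*(a + 2)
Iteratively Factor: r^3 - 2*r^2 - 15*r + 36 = (r - 3)*(r^2 + r - 12) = (r - 3)^2*(r + 4)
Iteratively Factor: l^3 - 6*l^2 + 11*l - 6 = (l - 1)*(l^2 - 5*l + 6) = (l - 2)*(l - 1)*(l - 3)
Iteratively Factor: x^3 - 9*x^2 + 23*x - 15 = (x - 5)*(x^2 - 4*x + 3) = (x - 5)*(x - 1)*(x - 3)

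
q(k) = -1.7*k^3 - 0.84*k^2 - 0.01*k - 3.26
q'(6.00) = -193.69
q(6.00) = -400.76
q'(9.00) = -428.23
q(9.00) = -1310.69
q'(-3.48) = -55.93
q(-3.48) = 58.25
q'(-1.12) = -4.53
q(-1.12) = -1.91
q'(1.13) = -8.42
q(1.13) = -6.80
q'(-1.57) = -9.94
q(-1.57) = 1.26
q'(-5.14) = -126.11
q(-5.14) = 205.45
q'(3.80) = -80.04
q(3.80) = -108.71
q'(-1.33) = -6.80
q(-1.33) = -0.73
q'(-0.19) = 0.13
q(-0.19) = -3.28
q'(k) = -5.1*k^2 - 1.68*k - 0.01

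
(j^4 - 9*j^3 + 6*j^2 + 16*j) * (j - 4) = j^5 - 13*j^4 + 42*j^3 - 8*j^2 - 64*j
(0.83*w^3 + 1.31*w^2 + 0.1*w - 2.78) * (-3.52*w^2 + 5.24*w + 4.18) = -2.9216*w^5 - 0.262*w^4 + 9.9818*w^3 + 15.7854*w^2 - 14.1492*w - 11.6204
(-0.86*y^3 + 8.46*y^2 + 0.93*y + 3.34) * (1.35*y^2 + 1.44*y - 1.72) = -1.161*y^5 + 10.1826*y^4 + 14.9171*y^3 - 8.703*y^2 + 3.21*y - 5.7448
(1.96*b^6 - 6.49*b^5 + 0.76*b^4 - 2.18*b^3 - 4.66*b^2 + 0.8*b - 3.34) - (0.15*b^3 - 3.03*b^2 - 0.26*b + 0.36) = 1.96*b^6 - 6.49*b^5 + 0.76*b^4 - 2.33*b^3 - 1.63*b^2 + 1.06*b - 3.7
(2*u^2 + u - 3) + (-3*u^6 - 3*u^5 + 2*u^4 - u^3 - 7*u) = -3*u^6 - 3*u^5 + 2*u^4 - u^3 + 2*u^2 - 6*u - 3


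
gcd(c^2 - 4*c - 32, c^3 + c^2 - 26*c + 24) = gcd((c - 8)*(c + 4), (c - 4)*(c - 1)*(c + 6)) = 1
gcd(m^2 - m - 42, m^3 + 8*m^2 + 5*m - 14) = 1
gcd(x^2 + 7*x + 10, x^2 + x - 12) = 1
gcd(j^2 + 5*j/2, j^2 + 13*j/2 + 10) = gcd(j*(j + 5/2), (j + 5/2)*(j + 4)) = j + 5/2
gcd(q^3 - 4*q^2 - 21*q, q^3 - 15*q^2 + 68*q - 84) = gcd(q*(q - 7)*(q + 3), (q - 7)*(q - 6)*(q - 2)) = q - 7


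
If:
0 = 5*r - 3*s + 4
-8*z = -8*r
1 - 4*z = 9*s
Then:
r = -11/19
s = 7/19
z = -11/19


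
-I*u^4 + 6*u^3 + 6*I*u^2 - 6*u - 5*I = (u - 1)*(u + I)*(u + 5*I)*(-I*u - I)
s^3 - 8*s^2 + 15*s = s*(s - 5)*(s - 3)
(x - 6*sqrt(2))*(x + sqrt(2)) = x^2 - 5*sqrt(2)*x - 12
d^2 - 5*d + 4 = (d - 4)*(d - 1)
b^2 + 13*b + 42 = (b + 6)*(b + 7)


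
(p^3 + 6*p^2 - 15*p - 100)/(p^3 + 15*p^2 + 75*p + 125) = (p - 4)/(p + 5)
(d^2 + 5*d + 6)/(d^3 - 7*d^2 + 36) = (d + 3)/(d^2 - 9*d + 18)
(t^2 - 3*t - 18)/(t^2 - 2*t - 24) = (t + 3)/(t + 4)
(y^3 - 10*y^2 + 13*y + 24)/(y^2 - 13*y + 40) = (y^2 - 2*y - 3)/(y - 5)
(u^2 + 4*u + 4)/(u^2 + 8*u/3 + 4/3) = 3*(u + 2)/(3*u + 2)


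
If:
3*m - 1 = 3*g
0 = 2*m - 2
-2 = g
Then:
No Solution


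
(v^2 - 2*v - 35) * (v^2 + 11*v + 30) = v^4 + 9*v^3 - 27*v^2 - 445*v - 1050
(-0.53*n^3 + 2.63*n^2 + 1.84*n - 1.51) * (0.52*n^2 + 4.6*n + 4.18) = -0.2756*n^5 - 1.0704*n^4 + 10.8394*n^3 + 18.6722*n^2 + 0.7452*n - 6.3118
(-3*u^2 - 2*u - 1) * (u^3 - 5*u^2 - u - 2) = -3*u^5 + 13*u^4 + 12*u^3 + 13*u^2 + 5*u + 2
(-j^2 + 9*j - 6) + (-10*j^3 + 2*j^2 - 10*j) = -10*j^3 + j^2 - j - 6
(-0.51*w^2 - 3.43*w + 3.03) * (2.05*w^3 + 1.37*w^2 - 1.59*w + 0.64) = -1.0455*w^5 - 7.7302*w^4 + 2.3233*w^3 + 9.2784*w^2 - 7.0129*w + 1.9392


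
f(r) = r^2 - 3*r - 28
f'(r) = 2*r - 3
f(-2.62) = -13.28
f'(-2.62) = -8.24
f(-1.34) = -22.18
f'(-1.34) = -5.68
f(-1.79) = -19.43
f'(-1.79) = -6.58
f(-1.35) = -22.13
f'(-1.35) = -5.70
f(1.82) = -30.15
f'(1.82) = 0.64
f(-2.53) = -14.01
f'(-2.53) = -8.06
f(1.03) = -30.03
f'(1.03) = -0.94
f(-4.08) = 0.89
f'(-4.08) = -11.16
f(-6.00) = 26.00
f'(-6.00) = -15.00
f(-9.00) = 80.00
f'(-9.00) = -21.00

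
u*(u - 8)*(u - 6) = u^3 - 14*u^2 + 48*u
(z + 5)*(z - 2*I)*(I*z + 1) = I*z^3 + 3*z^2 + 5*I*z^2 + 15*z - 2*I*z - 10*I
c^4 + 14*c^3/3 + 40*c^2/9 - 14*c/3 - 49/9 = (c - 1)*(c + 1)*(c + 7/3)^2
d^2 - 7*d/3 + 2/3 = (d - 2)*(d - 1/3)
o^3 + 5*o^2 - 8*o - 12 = (o - 2)*(o + 1)*(o + 6)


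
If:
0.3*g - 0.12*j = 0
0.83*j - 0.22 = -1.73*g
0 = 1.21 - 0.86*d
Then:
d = 1.41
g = 0.06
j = 0.14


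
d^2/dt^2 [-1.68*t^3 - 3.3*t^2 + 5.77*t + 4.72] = -10.08*t - 6.6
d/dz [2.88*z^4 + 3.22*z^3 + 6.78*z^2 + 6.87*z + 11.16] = 11.52*z^3 + 9.66*z^2 + 13.56*z + 6.87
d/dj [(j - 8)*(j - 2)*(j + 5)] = 3*j^2 - 10*j - 34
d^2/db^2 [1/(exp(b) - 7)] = (exp(b) + 7)*exp(b)/(exp(b) - 7)^3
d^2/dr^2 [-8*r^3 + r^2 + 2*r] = 2 - 48*r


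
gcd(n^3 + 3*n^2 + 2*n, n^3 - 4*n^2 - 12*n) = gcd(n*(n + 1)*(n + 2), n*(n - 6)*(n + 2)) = n^2 + 2*n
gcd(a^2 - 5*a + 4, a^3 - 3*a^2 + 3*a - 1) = a - 1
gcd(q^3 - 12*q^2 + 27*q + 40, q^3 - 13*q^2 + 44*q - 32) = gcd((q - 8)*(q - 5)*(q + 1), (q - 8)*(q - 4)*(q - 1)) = q - 8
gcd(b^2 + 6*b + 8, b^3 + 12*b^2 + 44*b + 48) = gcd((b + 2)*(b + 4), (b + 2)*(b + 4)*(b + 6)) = b^2 + 6*b + 8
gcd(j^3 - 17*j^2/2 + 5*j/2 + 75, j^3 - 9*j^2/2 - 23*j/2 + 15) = j^2 - 7*j/2 - 15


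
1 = 1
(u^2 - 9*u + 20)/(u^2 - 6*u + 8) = (u - 5)/(u - 2)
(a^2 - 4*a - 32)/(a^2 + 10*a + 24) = (a - 8)/(a + 6)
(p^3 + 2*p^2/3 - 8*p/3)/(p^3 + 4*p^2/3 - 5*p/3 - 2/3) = p*(3*p - 4)/(3*p^2 - 2*p - 1)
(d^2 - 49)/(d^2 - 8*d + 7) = (d + 7)/(d - 1)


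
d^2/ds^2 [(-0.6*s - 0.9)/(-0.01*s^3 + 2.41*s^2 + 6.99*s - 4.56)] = (0.00036*s^5 - 0.08568*s^4 + 6.70656*s^3 + 30.65796*s^2 + 130.28418*s + 145.97874)/(1.0e-6*s^9 - 0.000723*s^8 + 0.172146*s^7 - 12.985399*s^6 - 120.98943*s^5 - 275.716179*s^4 + 119.995533*s^3 + 518.06844*s^2 - 436.041792*s + 94.818816)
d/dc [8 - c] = -1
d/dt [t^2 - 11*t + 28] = 2*t - 11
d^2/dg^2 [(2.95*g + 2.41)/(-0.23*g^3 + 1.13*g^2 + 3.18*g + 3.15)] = (-0.93633*g^5 + 3.070362*g^4 - 1.827226*g^3 - 33.53523*g^2 + 0.566316*g + 27.515322)/(0.012167*g^9 - 0.179331*g^8 + 0.376395*g^7 + 3.01609*g^6 - 0.291959999999998*g^5 - 32.524281*g^4 - 93.226167*g^3 - 129.199455*g^2 - 94.66065*g - 31.255875)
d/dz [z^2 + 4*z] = 2*z + 4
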